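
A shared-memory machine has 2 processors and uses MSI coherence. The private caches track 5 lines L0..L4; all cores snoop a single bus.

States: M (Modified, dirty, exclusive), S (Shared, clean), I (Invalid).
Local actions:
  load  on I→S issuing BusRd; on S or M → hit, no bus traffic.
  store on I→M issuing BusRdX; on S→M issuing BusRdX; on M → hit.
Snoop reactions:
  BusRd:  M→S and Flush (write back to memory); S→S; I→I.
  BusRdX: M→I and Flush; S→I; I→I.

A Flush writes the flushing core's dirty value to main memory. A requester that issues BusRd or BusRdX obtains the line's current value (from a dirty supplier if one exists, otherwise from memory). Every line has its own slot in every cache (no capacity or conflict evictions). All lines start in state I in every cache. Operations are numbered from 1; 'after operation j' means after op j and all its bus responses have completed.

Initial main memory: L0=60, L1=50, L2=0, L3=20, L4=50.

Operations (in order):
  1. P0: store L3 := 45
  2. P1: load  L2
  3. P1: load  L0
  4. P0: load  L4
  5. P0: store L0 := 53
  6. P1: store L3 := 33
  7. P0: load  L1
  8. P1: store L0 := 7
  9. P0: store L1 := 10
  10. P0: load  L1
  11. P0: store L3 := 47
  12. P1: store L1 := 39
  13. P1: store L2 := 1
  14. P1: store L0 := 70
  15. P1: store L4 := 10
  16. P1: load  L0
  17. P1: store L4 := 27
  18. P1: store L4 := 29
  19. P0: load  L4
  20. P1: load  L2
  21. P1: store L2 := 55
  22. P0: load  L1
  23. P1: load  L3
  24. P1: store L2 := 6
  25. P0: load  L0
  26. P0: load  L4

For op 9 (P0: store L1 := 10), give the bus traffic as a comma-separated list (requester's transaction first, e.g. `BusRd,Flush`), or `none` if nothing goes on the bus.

[1] P0: store L3 := 45 | P0:M(45), P1:I | bus: BusRdX
[2] P1: load  L2 | P0:I, P1:S(0) | bus: BusRd
[3] P1: load  L0 | P0:I, P1:S(60) | bus: BusRd
[4] P0: load  L4 | P0:S(50), P1:I | bus: BusRd
[5] P0: store L0 := 53 | P0:M(53), P1:I | bus: BusRdX
[6] P1: store L3 := 33 | P0:I, P1:M(33) | bus: BusRdX,Flush
[7] P0: load  L1 | P0:S(50), P1:I | bus: BusRd
[8] P1: store L0 := 7 | P0:I, P1:M(7) | bus: BusRdX,Flush
[9] P0: store L1 := 10 | P0:M(10), P1:I | bus: BusRdX
[10] P0: load  L1 | P0:M(10), P1:I | bus: none
[11] P0: store L3 := 47 | P0:M(47), P1:I | bus: BusRdX,Flush
[12] P1: store L1 := 39 | P0:I, P1:M(39) | bus: BusRdX,Flush
[13] P1: store L2 := 1 | P0:I, P1:M(1) | bus: BusRdX
[14] P1: store L0 := 70 | P0:I, P1:M(70) | bus: none
[15] P1: store L4 := 10 | P0:I, P1:M(10) | bus: BusRdX
[16] P1: load  L0 | P0:I, P1:M(70) | bus: none
[17] P1: store L4 := 27 | P0:I, P1:M(27) | bus: none
[18] P1: store L4 := 29 | P0:I, P1:M(29) | bus: none
[19] P0: load  L4 | P0:S(29), P1:S(29) | bus: BusRd,Flush
[20] P1: load  L2 | P0:I, P1:M(1) | bus: none
[21] P1: store L2 := 55 | P0:I, P1:M(55) | bus: none
[22] P0: load  L1 | P0:S(39), P1:S(39) | bus: BusRd,Flush
[23] P1: load  L3 | P0:S(47), P1:S(47) | bus: BusRd,Flush
[24] P1: store L2 := 6 | P0:I, P1:M(6) | bus: none
[25] P0: load  L0 | P0:S(70), P1:S(70) | bus: BusRd,Flush
[26] P0: load  L4 | P0:S(29), P1:S(29) | bus: none

bus = BusRdX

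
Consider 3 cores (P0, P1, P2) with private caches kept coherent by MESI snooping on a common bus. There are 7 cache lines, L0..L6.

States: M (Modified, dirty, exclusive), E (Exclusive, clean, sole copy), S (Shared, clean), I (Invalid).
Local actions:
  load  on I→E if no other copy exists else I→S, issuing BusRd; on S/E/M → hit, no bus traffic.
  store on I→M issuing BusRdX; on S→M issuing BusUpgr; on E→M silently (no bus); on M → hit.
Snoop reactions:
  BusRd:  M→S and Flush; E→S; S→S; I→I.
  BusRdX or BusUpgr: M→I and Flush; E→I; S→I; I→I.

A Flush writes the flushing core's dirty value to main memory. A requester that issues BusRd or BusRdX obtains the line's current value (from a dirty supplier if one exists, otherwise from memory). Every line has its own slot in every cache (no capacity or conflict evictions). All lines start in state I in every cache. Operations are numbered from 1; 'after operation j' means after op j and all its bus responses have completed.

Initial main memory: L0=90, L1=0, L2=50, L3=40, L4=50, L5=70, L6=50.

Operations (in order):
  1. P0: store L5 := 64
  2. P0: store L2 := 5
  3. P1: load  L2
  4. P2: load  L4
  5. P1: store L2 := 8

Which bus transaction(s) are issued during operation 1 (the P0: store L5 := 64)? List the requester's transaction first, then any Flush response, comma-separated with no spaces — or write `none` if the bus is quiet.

bus = BusRdX

1. P0: store L5 := 64  bus=[BusRdX]  L5: P0=M P1=I P2=I  mem[L5]=70
2. P0: store L2 := 5  bus=[BusRdX]  L2: P0=M P1=I P2=I  mem[L2]=50
3. P1: load  L2  bus=[BusRd,Flush]  L2: P0=S P1=S P2=I  mem[L2]=5
4. P2: load  L4  bus=[BusRd]  L4: P0=I P1=I P2=E  mem[L4]=50
5. P1: store L2 := 8  bus=[BusUpgr]  L2: P0=I P1=M P2=I  mem[L2]=5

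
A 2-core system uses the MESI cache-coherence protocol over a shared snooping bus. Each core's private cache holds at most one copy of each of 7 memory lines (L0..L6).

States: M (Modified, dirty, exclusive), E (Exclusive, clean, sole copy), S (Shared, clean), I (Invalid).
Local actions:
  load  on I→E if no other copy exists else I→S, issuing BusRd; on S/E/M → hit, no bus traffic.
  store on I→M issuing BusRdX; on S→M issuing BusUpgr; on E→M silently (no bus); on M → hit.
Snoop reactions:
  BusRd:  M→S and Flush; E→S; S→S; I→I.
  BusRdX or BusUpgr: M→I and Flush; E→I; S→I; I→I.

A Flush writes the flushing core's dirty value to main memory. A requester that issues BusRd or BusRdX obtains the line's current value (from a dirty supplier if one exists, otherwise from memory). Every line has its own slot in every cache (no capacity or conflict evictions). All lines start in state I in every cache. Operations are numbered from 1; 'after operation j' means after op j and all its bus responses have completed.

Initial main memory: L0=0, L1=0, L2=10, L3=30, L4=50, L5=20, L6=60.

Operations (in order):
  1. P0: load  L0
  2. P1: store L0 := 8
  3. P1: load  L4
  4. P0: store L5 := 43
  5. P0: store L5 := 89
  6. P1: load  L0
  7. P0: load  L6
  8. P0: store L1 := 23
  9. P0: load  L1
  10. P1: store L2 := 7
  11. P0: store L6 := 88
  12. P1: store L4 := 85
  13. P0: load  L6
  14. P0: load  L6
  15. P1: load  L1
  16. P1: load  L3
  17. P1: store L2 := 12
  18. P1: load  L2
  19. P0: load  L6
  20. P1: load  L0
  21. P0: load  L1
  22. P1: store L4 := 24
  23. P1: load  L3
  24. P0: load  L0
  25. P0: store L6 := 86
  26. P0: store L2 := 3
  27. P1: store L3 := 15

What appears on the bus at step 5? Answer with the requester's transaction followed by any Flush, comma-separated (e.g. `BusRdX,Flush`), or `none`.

bus = none

step 1: P0: load  L0  ⟶  EI  (L0)  txn=BusRd  M[L0]=0
step 2: P1: store L0 := 8  ⟶  IM  (L0)  txn=BusRdX  M[L0]=0
step 3: P1: load  L4  ⟶  IE  (L4)  txn=BusRd  M[L4]=50
step 4: P0: store L5 := 43  ⟶  MI  (L5)  txn=BusRdX  M[L5]=20
step 5: P0: store L5 := 89  ⟶  MI  (L5)  txn=∅  M[L5]=20
step 6: P1: load  L0  ⟶  IM  (L0)  txn=∅  M[L0]=0
step 7: P0: load  L6  ⟶  EI  (L6)  txn=BusRd  M[L6]=60
step 8: P0: store L1 := 23  ⟶  MI  (L1)  txn=BusRdX  M[L1]=0
step 9: P0: load  L1  ⟶  MI  (L1)  txn=∅  M[L1]=0
step 10: P1: store L2 := 7  ⟶  IM  (L2)  txn=BusRdX  M[L2]=10
step 11: P0: store L6 := 88  ⟶  MI  (L6)  txn=∅  M[L6]=60
step 12: P1: store L4 := 85  ⟶  IM  (L4)  txn=∅  M[L4]=50
step 13: P0: load  L6  ⟶  MI  (L6)  txn=∅  M[L6]=60
step 14: P0: load  L6  ⟶  MI  (L6)  txn=∅  M[L6]=60
step 15: P1: load  L1  ⟶  SS  (L1)  txn=BusRd+Flush  M[L1]=23
step 16: P1: load  L3  ⟶  IE  (L3)  txn=BusRd  M[L3]=30
step 17: P1: store L2 := 12  ⟶  IM  (L2)  txn=∅  M[L2]=10
step 18: P1: load  L2  ⟶  IM  (L2)  txn=∅  M[L2]=10
step 19: P0: load  L6  ⟶  MI  (L6)  txn=∅  M[L6]=60
step 20: P1: load  L0  ⟶  IM  (L0)  txn=∅  M[L0]=0
step 21: P0: load  L1  ⟶  SS  (L1)  txn=∅  M[L1]=23
step 22: P1: store L4 := 24  ⟶  IM  (L4)  txn=∅  M[L4]=50
step 23: P1: load  L3  ⟶  IE  (L3)  txn=∅  M[L3]=30
step 24: P0: load  L0  ⟶  SS  (L0)  txn=BusRd+Flush  M[L0]=8
step 25: P0: store L6 := 86  ⟶  MI  (L6)  txn=∅  M[L6]=60
step 26: P0: store L2 := 3  ⟶  MI  (L2)  txn=BusRdX+Flush  M[L2]=12
step 27: P1: store L3 := 15  ⟶  IM  (L3)  txn=∅  M[L3]=30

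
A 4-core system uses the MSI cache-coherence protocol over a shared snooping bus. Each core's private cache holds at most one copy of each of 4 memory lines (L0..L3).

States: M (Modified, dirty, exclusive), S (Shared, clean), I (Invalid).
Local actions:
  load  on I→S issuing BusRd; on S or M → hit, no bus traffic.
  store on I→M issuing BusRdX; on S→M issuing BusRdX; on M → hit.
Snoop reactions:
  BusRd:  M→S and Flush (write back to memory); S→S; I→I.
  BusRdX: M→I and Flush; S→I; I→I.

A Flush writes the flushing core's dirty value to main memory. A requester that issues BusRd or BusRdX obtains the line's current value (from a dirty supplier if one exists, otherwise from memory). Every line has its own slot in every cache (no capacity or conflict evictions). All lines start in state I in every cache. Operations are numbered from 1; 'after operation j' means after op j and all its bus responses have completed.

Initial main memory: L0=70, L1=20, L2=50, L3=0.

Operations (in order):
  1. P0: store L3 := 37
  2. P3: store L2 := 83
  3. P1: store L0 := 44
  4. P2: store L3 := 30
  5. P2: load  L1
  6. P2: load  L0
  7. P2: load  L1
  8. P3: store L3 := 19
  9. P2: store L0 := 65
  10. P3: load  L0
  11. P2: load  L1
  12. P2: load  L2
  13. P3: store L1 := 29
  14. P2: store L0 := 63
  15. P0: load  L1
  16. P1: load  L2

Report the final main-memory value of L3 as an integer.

memory[L3] = 30

  op1 P0: store L3 := 37 → M/I/I/I on L3; bus BusRdX; mem=0
  op2 P3: store L2 := 83 → I/I/I/M on L2; bus BusRdX; mem=50
  op3 P1: store L0 := 44 → I/M/I/I on L0; bus BusRdX; mem=70
  op4 P2: store L3 := 30 → I/I/M/I on L3; bus BusRdX Flush; mem=37
  op5 P2: load  L1 → I/I/S/I on L1; bus BusRd; mem=20
  op6 P2: load  L0 → I/S/S/I on L0; bus BusRd Flush; mem=44
  op7 P2: load  L1 → I/I/S/I on L1; bus (none); mem=20
  op8 P3: store L3 := 19 → I/I/I/M on L3; bus BusRdX Flush; mem=30
  op9 P2: store L0 := 65 → I/I/M/I on L0; bus BusRdX; mem=44
  op10 P3: load  L0 → I/I/S/S on L0; bus BusRd Flush; mem=65
  op11 P2: load  L1 → I/I/S/I on L1; bus (none); mem=20
  op12 P2: load  L2 → I/I/S/S on L2; bus BusRd Flush; mem=83
  op13 P3: store L1 := 29 → I/I/I/M on L1; bus BusRdX; mem=20
  op14 P2: store L0 := 63 → I/I/M/I on L0; bus BusRdX; mem=65
  op15 P0: load  L1 → S/I/I/S on L1; bus BusRd Flush; mem=29
  op16 P1: load  L2 → I/S/S/S on L2; bus BusRd; mem=83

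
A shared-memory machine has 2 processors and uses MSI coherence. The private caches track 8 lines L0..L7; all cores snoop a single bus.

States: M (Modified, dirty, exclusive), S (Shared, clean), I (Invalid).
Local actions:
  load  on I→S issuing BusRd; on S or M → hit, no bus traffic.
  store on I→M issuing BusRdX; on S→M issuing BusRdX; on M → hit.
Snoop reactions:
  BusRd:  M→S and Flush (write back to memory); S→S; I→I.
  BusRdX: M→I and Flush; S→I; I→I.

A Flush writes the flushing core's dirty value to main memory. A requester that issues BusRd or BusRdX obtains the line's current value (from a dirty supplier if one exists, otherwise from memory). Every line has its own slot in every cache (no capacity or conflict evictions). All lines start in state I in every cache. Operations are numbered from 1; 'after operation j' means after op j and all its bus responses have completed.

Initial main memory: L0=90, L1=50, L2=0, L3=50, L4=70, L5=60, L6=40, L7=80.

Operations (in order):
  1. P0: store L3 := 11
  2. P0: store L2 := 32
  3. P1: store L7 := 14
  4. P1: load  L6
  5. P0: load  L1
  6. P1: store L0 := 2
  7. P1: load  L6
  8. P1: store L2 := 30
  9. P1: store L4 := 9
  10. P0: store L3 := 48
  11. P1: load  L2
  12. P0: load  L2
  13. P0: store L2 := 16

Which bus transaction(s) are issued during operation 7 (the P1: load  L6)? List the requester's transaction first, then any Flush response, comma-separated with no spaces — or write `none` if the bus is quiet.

1. P0: store L3 := 11  bus=[BusRdX]  L3: P0=M P1=I  mem[L3]=50
2. P0: store L2 := 32  bus=[BusRdX]  L2: P0=M P1=I  mem[L2]=0
3. P1: store L7 := 14  bus=[BusRdX]  L7: P0=I P1=M  mem[L7]=80
4. P1: load  L6  bus=[BusRd]  L6: P0=I P1=S  mem[L6]=40
5. P0: load  L1  bus=[BusRd]  L1: P0=S P1=I  mem[L1]=50
6. P1: store L0 := 2  bus=[BusRdX]  L0: P0=I P1=M  mem[L0]=90
7. P1: load  L6  bus=[-]  L6: P0=I P1=S  mem[L6]=40
8. P1: store L2 := 30  bus=[BusRdX,Flush]  L2: P0=I P1=M  mem[L2]=32
9. P1: store L4 := 9  bus=[BusRdX]  L4: P0=I P1=M  mem[L4]=70
10. P0: store L3 := 48  bus=[-]  L3: P0=M P1=I  mem[L3]=50
11. P1: load  L2  bus=[-]  L2: P0=I P1=M  mem[L2]=32
12. P0: load  L2  bus=[BusRd,Flush]  L2: P0=S P1=S  mem[L2]=30
13. P0: store L2 := 16  bus=[BusRdX]  L2: P0=M P1=I  mem[L2]=30

bus = none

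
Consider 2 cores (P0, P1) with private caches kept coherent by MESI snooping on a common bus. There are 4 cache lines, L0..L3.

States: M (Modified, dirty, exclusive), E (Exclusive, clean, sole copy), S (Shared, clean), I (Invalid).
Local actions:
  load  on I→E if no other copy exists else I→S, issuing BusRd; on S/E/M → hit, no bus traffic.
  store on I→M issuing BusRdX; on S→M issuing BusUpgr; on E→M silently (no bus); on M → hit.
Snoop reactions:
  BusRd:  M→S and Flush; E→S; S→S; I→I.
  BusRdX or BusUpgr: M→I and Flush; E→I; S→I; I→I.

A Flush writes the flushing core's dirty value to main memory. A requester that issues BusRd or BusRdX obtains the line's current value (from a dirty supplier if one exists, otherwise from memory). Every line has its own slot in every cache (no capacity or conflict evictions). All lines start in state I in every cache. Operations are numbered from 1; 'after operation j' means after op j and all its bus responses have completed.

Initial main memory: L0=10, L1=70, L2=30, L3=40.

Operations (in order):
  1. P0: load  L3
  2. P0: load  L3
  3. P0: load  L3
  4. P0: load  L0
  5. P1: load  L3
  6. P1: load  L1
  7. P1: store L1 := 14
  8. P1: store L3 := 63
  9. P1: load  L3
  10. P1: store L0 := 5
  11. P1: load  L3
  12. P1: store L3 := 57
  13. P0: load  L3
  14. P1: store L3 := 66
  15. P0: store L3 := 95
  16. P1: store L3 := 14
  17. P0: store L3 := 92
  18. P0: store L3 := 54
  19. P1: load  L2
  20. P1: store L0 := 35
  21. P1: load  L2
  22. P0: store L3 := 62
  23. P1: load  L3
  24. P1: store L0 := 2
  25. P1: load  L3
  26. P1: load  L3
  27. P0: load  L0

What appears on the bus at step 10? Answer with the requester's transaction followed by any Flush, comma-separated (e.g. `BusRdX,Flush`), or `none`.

bus = BusRdX

  op1 P0: load  L3 → E/I on L3; bus BusRd; mem=40
  op2 P0: load  L3 → E/I on L3; bus (none); mem=40
  op3 P0: load  L3 → E/I on L3; bus (none); mem=40
  op4 P0: load  L0 → E/I on L0; bus BusRd; mem=10
  op5 P1: load  L3 → S/S on L3; bus BusRd; mem=40
  op6 P1: load  L1 → I/E on L1; bus BusRd; mem=70
  op7 P1: store L1 := 14 → I/M on L1; bus (none); mem=70
  op8 P1: store L3 := 63 → I/M on L3; bus BusUpgr; mem=40
  op9 P1: load  L3 → I/M on L3; bus (none); mem=40
  op10 P1: store L0 := 5 → I/M on L0; bus BusRdX; mem=10
  op11 P1: load  L3 → I/M on L3; bus (none); mem=40
  op12 P1: store L3 := 57 → I/M on L3; bus (none); mem=40
  op13 P0: load  L3 → S/S on L3; bus BusRd Flush; mem=57
  op14 P1: store L3 := 66 → I/M on L3; bus BusUpgr; mem=57
  op15 P0: store L3 := 95 → M/I on L3; bus BusRdX Flush; mem=66
  op16 P1: store L3 := 14 → I/M on L3; bus BusRdX Flush; mem=95
  op17 P0: store L3 := 92 → M/I on L3; bus BusRdX Flush; mem=14
  op18 P0: store L3 := 54 → M/I on L3; bus (none); mem=14
  op19 P1: load  L2 → I/E on L2; bus BusRd; mem=30
  op20 P1: store L0 := 35 → I/M on L0; bus (none); mem=10
  op21 P1: load  L2 → I/E on L2; bus (none); mem=30
  op22 P0: store L3 := 62 → M/I on L3; bus (none); mem=14
  op23 P1: load  L3 → S/S on L3; bus BusRd Flush; mem=62
  op24 P1: store L0 := 2 → I/M on L0; bus (none); mem=10
  op25 P1: load  L3 → S/S on L3; bus (none); mem=62
  op26 P1: load  L3 → S/S on L3; bus (none); mem=62
  op27 P0: load  L0 → S/S on L0; bus BusRd Flush; mem=2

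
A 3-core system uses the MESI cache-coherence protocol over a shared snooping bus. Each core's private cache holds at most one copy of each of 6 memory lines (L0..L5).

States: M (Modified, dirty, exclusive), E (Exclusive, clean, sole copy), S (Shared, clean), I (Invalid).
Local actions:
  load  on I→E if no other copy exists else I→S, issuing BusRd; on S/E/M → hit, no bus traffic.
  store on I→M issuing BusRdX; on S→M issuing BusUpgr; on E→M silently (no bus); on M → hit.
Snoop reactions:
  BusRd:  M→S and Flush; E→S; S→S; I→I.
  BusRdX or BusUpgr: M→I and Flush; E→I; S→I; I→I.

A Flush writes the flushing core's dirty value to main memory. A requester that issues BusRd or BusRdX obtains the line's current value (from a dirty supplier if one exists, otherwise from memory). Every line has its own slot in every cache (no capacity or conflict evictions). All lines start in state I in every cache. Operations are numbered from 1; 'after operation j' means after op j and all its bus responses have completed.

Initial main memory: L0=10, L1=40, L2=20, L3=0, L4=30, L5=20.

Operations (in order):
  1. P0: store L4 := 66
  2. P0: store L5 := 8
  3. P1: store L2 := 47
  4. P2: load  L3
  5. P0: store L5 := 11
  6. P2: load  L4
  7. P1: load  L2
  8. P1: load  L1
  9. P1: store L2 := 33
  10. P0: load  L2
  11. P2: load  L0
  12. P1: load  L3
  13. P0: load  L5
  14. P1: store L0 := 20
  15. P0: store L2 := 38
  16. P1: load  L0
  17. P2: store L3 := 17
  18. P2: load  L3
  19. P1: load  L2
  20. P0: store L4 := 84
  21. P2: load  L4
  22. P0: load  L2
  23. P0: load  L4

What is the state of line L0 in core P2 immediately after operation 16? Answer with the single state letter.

step 1: P0: store L4 := 66  ⟶  MII  (L4)  txn=BusRdX  M[L4]=30
step 2: P0: store L5 := 8  ⟶  MII  (L5)  txn=BusRdX  M[L5]=20
step 3: P1: store L2 := 47  ⟶  IMI  (L2)  txn=BusRdX  M[L2]=20
step 4: P2: load  L3  ⟶  IIE  (L3)  txn=BusRd  M[L3]=0
step 5: P0: store L5 := 11  ⟶  MII  (L5)  txn=∅  M[L5]=20
step 6: P2: load  L4  ⟶  SIS  (L4)  txn=BusRd+Flush  M[L4]=66
step 7: P1: load  L2  ⟶  IMI  (L2)  txn=∅  M[L2]=20
step 8: P1: load  L1  ⟶  IEI  (L1)  txn=BusRd  M[L1]=40
step 9: P1: store L2 := 33  ⟶  IMI  (L2)  txn=∅  M[L2]=20
step 10: P0: load  L2  ⟶  SSI  (L2)  txn=BusRd+Flush  M[L2]=33
step 11: P2: load  L0  ⟶  IIE  (L0)  txn=BusRd  M[L0]=10
step 12: P1: load  L3  ⟶  ISS  (L3)  txn=BusRd  M[L3]=0
step 13: P0: load  L5  ⟶  MII  (L5)  txn=∅  M[L5]=20
step 14: P1: store L0 := 20  ⟶  IMI  (L0)  txn=BusRdX  M[L0]=10
step 15: P0: store L2 := 38  ⟶  MII  (L2)  txn=BusUpgr  M[L2]=33
step 16: P1: load  L0  ⟶  IMI  (L0)  txn=∅  M[L0]=10
step 17: P2: store L3 := 17  ⟶  IIM  (L3)  txn=BusUpgr  M[L3]=0
step 18: P2: load  L3  ⟶  IIM  (L3)  txn=∅  M[L3]=0
step 19: P1: load  L2  ⟶  SSI  (L2)  txn=BusRd+Flush  M[L2]=38
step 20: P0: store L4 := 84  ⟶  MII  (L4)  txn=BusUpgr  M[L4]=66
step 21: P2: load  L4  ⟶  SIS  (L4)  txn=BusRd+Flush  M[L4]=84
step 22: P0: load  L2  ⟶  SSI  (L2)  txn=∅  M[L2]=38
step 23: P0: load  L4  ⟶  SIS  (L4)  txn=∅  M[L4]=84

state = I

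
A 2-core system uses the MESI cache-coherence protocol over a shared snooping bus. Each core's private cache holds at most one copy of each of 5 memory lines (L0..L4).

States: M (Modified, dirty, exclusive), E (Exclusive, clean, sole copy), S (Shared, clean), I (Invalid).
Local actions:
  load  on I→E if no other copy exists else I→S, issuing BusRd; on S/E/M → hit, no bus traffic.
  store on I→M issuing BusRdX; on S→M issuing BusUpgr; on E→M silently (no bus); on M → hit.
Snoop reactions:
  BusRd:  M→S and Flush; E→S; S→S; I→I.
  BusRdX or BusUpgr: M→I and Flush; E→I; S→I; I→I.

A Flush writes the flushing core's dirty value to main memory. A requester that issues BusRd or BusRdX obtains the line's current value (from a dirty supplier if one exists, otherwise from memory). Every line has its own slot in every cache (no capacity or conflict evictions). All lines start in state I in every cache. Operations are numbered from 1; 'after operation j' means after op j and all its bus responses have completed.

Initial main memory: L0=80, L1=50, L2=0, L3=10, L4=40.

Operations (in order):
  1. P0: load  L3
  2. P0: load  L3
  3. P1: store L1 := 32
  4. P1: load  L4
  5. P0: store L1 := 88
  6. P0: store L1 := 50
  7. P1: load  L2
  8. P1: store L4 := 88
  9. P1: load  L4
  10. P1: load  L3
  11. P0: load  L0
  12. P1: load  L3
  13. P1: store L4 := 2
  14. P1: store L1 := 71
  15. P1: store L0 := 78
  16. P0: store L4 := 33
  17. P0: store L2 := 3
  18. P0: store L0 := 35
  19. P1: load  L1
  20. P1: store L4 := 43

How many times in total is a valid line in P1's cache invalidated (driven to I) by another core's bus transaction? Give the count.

[1] P0: load  L3 | P0:E(10), P1:I | bus: BusRd
[2] P0: load  L3 | P0:E(10), P1:I | bus: none
[3] P1: store L1 := 32 | P0:I, P1:M(32) | bus: BusRdX
[4] P1: load  L4 | P0:I, P1:E(40) | bus: BusRd
[5] P0: store L1 := 88 | P0:M(88), P1:I | bus: BusRdX,Flush
[6] P0: store L1 := 50 | P0:M(50), P1:I | bus: none
[7] P1: load  L2 | P0:I, P1:E(0) | bus: BusRd
[8] P1: store L4 := 88 | P0:I, P1:M(88) | bus: none
[9] P1: load  L4 | P0:I, P1:M(88) | bus: none
[10] P1: load  L3 | P0:S(10), P1:S(10) | bus: BusRd
[11] P0: load  L0 | P0:E(80), P1:I | bus: BusRd
[12] P1: load  L3 | P0:S(10), P1:S(10) | bus: none
[13] P1: store L4 := 2 | P0:I, P1:M(2) | bus: none
[14] P1: store L1 := 71 | P0:I, P1:M(71) | bus: BusRdX,Flush
[15] P1: store L0 := 78 | P0:I, P1:M(78) | bus: BusRdX
[16] P0: store L4 := 33 | P0:M(33), P1:I | bus: BusRdX,Flush
[17] P0: store L2 := 3 | P0:M(3), P1:I | bus: BusRdX
[18] P0: store L0 := 35 | P0:M(35), P1:I | bus: BusRdX,Flush
[19] P1: load  L1 | P0:I, P1:M(71) | bus: none
[20] P1: store L4 := 43 | P0:I, P1:M(43) | bus: BusRdX,Flush

invalidations = 4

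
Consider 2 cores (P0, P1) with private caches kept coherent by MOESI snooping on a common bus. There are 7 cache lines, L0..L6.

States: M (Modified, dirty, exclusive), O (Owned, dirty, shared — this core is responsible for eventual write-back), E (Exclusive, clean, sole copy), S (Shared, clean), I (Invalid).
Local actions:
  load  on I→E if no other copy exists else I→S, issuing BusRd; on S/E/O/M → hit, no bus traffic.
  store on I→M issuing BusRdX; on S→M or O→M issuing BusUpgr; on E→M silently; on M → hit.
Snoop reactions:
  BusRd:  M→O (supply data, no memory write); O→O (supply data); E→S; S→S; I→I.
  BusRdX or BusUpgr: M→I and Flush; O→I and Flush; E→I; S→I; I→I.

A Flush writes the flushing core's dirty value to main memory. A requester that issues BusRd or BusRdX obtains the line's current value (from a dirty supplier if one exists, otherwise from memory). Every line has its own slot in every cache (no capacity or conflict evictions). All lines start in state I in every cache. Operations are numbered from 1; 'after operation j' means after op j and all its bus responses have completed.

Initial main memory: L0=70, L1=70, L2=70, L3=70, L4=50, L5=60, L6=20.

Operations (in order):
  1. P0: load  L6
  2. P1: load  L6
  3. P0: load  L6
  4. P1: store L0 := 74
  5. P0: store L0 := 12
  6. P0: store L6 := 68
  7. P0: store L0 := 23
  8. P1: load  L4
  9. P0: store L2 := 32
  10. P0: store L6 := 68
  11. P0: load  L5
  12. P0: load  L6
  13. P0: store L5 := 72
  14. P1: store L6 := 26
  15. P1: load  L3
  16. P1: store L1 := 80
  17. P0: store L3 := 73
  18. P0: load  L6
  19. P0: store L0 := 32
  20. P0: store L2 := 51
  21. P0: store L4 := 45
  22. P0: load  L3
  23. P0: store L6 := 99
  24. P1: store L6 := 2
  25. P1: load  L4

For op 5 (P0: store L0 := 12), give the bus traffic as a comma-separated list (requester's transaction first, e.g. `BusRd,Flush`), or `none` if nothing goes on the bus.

  op1 P0: load  L6 → E/I on L6; bus BusRd; mem=20
  op2 P1: load  L6 → S/S on L6; bus BusRd; mem=20
  op3 P0: load  L6 → S/S on L6; bus (none); mem=20
  op4 P1: store L0 := 74 → I/M on L0; bus BusRdX; mem=70
  op5 P0: store L0 := 12 → M/I on L0; bus BusRdX Flush; mem=74
  op6 P0: store L6 := 68 → M/I on L6; bus BusUpgr; mem=20
  op7 P0: store L0 := 23 → M/I on L0; bus (none); mem=74
  op8 P1: load  L4 → I/E on L4; bus BusRd; mem=50
  op9 P0: store L2 := 32 → M/I on L2; bus BusRdX; mem=70
  op10 P0: store L6 := 68 → M/I on L6; bus (none); mem=20
  op11 P0: load  L5 → E/I on L5; bus BusRd; mem=60
  op12 P0: load  L6 → M/I on L6; bus (none); mem=20
  op13 P0: store L5 := 72 → M/I on L5; bus (none); mem=60
  op14 P1: store L6 := 26 → I/M on L6; bus BusRdX Flush; mem=68
  op15 P1: load  L3 → I/E on L3; bus BusRd; mem=70
  op16 P1: store L1 := 80 → I/M on L1; bus BusRdX; mem=70
  op17 P0: store L3 := 73 → M/I on L3; bus BusRdX; mem=70
  op18 P0: load  L6 → S/O on L6; bus BusRd; mem=68
  op19 P0: store L0 := 32 → M/I on L0; bus (none); mem=74
  op20 P0: store L2 := 51 → M/I on L2; bus (none); mem=70
  op21 P0: store L4 := 45 → M/I on L4; bus BusRdX; mem=50
  op22 P0: load  L3 → M/I on L3; bus (none); mem=70
  op23 P0: store L6 := 99 → M/I on L6; bus BusUpgr Flush; mem=26
  op24 P1: store L6 := 2 → I/M on L6; bus BusRdX Flush; mem=99
  op25 P1: load  L4 → O/S on L4; bus BusRd; mem=50

bus = BusRdX,Flush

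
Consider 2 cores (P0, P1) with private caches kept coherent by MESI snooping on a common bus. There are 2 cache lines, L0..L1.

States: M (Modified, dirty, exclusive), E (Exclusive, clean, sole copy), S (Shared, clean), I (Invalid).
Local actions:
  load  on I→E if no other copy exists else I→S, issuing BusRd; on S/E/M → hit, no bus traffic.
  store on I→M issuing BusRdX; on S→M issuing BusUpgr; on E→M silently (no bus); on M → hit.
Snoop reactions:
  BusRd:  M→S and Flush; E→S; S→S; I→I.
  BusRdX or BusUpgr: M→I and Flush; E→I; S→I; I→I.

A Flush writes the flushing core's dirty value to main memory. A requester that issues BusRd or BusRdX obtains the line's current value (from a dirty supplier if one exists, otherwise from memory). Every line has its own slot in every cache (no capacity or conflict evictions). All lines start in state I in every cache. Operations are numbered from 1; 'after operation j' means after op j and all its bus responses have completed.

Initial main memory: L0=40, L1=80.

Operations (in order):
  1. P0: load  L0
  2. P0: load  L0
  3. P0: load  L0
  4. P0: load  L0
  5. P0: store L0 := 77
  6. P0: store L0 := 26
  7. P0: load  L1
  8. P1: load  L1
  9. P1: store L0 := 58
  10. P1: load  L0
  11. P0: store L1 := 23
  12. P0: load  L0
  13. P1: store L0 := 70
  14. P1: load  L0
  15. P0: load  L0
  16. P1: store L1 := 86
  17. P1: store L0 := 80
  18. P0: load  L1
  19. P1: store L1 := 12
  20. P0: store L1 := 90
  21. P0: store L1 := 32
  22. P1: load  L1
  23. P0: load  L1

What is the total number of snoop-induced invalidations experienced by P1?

  op1 P0: load  L0 → E/I on L0; bus BusRd; mem=40
  op2 P0: load  L0 → E/I on L0; bus (none); mem=40
  op3 P0: load  L0 → E/I on L0; bus (none); mem=40
  op4 P0: load  L0 → E/I on L0; bus (none); mem=40
  op5 P0: store L0 := 77 → M/I on L0; bus (none); mem=40
  op6 P0: store L0 := 26 → M/I on L0; bus (none); mem=40
  op7 P0: load  L1 → E/I on L1; bus BusRd; mem=80
  op8 P1: load  L1 → S/S on L1; bus BusRd; mem=80
  op9 P1: store L0 := 58 → I/M on L0; bus BusRdX Flush; mem=26
  op10 P1: load  L0 → I/M on L0; bus (none); mem=26
  op11 P0: store L1 := 23 → M/I on L1; bus BusUpgr; mem=80
  op12 P0: load  L0 → S/S on L0; bus BusRd Flush; mem=58
  op13 P1: store L0 := 70 → I/M on L0; bus BusUpgr; mem=58
  op14 P1: load  L0 → I/M on L0; bus (none); mem=58
  op15 P0: load  L0 → S/S on L0; bus BusRd Flush; mem=70
  op16 P1: store L1 := 86 → I/M on L1; bus BusRdX Flush; mem=23
  op17 P1: store L0 := 80 → I/M on L0; bus BusUpgr; mem=70
  op18 P0: load  L1 → S/S on L1; bus BusRd Flush; mem=86
  op19 P1: store L1 := 12 → I/M on L1; bus BusUpgr; mem=86
  op20 P0: store L1 := 90 → M/I on L1; bus BusRdX Flush; mem=12
  op21 P0: store L1 := 32 → M/I on L1; bus (none); mem=12
  op22 P1: load  L1 → S/S on L1; bus BusRd Flush; mem=32
  op23 P0: load  L1 → S/S on L1; bus (none); mem=32

invalidations = 2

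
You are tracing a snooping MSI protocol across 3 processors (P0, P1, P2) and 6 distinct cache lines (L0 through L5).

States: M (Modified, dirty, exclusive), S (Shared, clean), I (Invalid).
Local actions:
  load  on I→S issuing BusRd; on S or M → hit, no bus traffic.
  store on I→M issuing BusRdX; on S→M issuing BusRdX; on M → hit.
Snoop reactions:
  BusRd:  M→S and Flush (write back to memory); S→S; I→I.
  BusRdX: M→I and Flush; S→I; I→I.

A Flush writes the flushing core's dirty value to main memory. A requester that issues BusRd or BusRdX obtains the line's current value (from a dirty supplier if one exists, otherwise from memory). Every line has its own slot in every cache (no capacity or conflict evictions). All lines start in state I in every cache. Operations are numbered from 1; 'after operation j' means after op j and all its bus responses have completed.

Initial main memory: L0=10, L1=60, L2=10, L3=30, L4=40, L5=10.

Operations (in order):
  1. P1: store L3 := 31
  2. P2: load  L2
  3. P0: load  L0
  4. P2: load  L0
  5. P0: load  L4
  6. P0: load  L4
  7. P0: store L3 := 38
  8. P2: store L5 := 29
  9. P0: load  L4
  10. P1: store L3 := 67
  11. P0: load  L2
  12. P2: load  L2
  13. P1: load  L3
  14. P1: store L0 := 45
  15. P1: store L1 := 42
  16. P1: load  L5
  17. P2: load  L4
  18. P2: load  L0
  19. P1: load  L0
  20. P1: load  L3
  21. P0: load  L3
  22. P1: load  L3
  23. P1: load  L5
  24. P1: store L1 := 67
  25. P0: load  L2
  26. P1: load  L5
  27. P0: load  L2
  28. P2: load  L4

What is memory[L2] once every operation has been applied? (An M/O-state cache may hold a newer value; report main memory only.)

memory[L2] = 10

  op1 P1: store L3 := 31 → I/M/I on L3; bus BusRdX; mem=30
  op2 P2: load  L2 → I/I/S on L2; bus BusRd; mem=10
  op3 P0: load  L0 → S/I/I on L0; bus BusRd; mem=10
  op4 P2: load  L0 → S/I/S on L0; bus BusRd; mem=10
  op5 P0: load  L4 → S/I/I on L4; bus BusRd; mem=40
  op6 P0: load  L4 → S/I/I on L4; bus (none); mem=40
  op7 P0: store L3 := 38 → M/I/I on L3; bus BusRdX Flush; mem=31
  op8 P2: store L5 := 29 → I/I/M on L5; bus BusRdX; mem=10
  op9 P0: load  L4 → S/I/I on L4; bus (none); mem=40
  op10 P1: store L3 := 67 → I/M/I on L3; bus BusRdX Flush; mem=38
  op11 P0: load  L2 → S/I/S on L2; bus BusRd; mem=10
  op12 P2: load  L2 → S/I/S on L2; bus (none); mem=10
  op13 P1: load  L3 → I/M/I on L3; bus (none); mem=38
  op14 P1: store L0 := 45 → I/M/I on L0; bus BusRdX; mem=10
  op15 P1: store L1 := 42 → I/M/I on L1; bus BusRdX; mem=60
  op16 P1: load  L5 → I/S/S on L5; bus BusRd Flush; mem=29
  op17 P2: load  L4 → S/I/S on L4; bus BusRd; mem=40
  op18 P2: load  L0 → I/S/S on L0; bus BusRd Flush; mem=45
  op19 P1: load  L0 → I/S/S on L0; bus (none); mem=45
  op20 P1: load  L3 → I/M/I on L3; bus (none); mem=38
  op21 P0: load  L3 → S/S/I on L3; bus BusRd Flush; mem=67
  op22 P1: load  L3 → S/S/I on L3; bus (none); mem=67
  op23 P1: load  L5 → I/S/S on L5; bus (none); mem=29
  op24 P1: store L1 := 67 → I/M/I on L1; bus (none); mem=60
  op25 P0: load  L2 → S/I/S on L2; bus (none); mem=10
  op26 P1: load  L5 → I/S/S on L5; bus (none); mem=29
  op27 P0: load  L2 → S/I/S on L2; bus (none); mem=10
  op28 P2: load  L4 → S/I/S on L4; bus (none); mem=40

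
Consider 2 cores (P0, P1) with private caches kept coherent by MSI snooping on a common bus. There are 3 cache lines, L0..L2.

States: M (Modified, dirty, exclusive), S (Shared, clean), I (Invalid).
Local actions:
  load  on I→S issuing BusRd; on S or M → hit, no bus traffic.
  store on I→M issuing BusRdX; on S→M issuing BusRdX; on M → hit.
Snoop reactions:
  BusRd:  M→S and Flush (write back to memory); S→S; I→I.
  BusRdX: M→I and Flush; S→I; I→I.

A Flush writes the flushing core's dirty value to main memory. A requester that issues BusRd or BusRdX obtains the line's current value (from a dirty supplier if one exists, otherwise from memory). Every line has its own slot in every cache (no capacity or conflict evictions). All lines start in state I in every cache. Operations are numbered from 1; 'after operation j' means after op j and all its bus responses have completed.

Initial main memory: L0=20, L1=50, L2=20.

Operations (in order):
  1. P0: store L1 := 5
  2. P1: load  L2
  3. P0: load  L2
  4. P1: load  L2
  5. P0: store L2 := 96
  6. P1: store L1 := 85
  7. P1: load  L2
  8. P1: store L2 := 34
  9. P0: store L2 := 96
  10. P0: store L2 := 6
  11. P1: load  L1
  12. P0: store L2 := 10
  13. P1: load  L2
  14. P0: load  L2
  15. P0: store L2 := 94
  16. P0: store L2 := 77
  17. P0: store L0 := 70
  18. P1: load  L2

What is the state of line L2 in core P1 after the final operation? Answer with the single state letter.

state = S

  op1 P0: store L1 := 5 → M/I on L1; bus BusRdX; mem=50
  op2 P1: load  L2 → I/S on L2; bus BusRd; mem=20
  op3 P0: load  L2 → S/S on L2; bus BusRd; mem=20
  op4 P1: load  L2 → S/S on L2; bus (none); mem=20
  op5 P0: store L2 := 96 → M/I on L2; bus BusRdX; mem=20
  op6 P1: store L1 := 85 → I/M on L1; bus BusRdX Flush; mem=5
  op7 P1: load  L2 → S/S on L2; bus BusRd Flush; mem=96
  op8 P1: store L2 := 34 → I/M on L2; bus BusRdX; mem=96
  op9 P0: store L2 := 96 → M/I on L2; bus BusRdX Flush; mem=34
  op10 P0: store L2 := 6 → M/I on L2; bus (none); mem=34
  op11 P1: load  L1 → I/M on L1; bus (none); mem=5
  op12 P0: store L2 := 10 → M/I on L2; bus (none); mem=34
  op13 P1: load  L2 → S/S on L2; bus BusRd Flush; mem=10
  op14 P0: load  L2 → S/S on L2; bus (none); mem=10
  op15 P0: store L2 := 94 → M/I on L2; bus BusRdX; mem=10
  op16 P0: store L2 := 77 → M/I on L2; bus (none); mem=10
  op17 P0: store L0 := 70 → M/I on L0; bus BusRdX; mem=20
  op18 P1: load  L2 → S/S on L2; bus BusRd Flush; mem=77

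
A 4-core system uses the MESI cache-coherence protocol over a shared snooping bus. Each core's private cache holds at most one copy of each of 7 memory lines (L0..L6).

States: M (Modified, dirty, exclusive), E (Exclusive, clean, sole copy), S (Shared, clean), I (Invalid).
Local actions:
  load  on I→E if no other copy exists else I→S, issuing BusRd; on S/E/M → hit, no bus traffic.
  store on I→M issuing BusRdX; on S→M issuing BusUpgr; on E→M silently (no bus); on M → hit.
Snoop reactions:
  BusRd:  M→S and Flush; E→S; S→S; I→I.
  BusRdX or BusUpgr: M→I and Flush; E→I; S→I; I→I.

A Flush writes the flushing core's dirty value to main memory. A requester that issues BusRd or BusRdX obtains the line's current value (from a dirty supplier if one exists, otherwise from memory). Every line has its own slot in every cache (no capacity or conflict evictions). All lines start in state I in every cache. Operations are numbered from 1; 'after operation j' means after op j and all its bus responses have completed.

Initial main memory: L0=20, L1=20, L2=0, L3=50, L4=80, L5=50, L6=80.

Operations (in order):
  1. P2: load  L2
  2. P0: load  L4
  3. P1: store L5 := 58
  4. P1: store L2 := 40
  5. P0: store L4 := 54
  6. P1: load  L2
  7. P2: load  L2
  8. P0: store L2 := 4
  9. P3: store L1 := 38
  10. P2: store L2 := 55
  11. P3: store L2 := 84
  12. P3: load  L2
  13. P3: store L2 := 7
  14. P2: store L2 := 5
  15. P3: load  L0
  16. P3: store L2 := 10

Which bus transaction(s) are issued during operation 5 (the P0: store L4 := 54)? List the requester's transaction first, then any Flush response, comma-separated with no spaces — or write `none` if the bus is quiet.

bus = none

step 1: P2: load  L2  ⟶  IIEI  (L2)  txn=BusRd  M[L2]=0
step 2: P0: load  L4  ⟶  EIII  (L4)  txn=BusRd  M[L4]=80
step 3: P1: store L5 := 58  ⟶  IMII  (L5)  txn=BusRdX  M[L5]=50
step 4: P1: store L2 := 40  ⟶  IMII  (L2)  txn=BusRdX  M[L2]=0
step 5: P0: store L4 := 54  ⟶  MIII  (L4)  txn=∅  M[L4]=80
step 6: P1: load  L2  ⟶  IMII  (L2)  txn=∅  M[L2]=0
step 7: P2: load  L2  ⟶  ISSI  (L2)  txn=BusRd+Flush  M[L2]=40
step 8: P0: store L2 := 4  ⟶  MIII  (L2)  txn=BusRdX  M[L2]=40
step 9: P3: store L1 := 38  ⟶  IIIM  (L1)  txn=BusRdX  M[L1]=20
step 10: P2: store L2 := 55  ⟶  IIMI  (L2)  txn=BusRdX+Flush  M[L2]=4
step 11: P3: store L2 := 84  ⟶  IIIM  (L2)  txn=BusRdX+Flush  M[L2]=55
step 12: P3: load  L2  ⟶  IIIM  (L2)  txn=∅  M[L2]=55
step 13: P3: store L2 := 7  ⟶  IIIM  (L2)  txn=∅  M[L2]=55
step 14: P2: store L2 := 5  ⟶  IIMI  (L2)  txn=BusRdX+Flush  M[L2]=7
step 15: P3: load  L0  ⟶  IIIE  (L0)  txn=BusRd  M[L0]=20
step 16: P3: store L2 := 10  ⟶  IIIM  (L2)  txn=BusRdX+Flush  M[L2]=5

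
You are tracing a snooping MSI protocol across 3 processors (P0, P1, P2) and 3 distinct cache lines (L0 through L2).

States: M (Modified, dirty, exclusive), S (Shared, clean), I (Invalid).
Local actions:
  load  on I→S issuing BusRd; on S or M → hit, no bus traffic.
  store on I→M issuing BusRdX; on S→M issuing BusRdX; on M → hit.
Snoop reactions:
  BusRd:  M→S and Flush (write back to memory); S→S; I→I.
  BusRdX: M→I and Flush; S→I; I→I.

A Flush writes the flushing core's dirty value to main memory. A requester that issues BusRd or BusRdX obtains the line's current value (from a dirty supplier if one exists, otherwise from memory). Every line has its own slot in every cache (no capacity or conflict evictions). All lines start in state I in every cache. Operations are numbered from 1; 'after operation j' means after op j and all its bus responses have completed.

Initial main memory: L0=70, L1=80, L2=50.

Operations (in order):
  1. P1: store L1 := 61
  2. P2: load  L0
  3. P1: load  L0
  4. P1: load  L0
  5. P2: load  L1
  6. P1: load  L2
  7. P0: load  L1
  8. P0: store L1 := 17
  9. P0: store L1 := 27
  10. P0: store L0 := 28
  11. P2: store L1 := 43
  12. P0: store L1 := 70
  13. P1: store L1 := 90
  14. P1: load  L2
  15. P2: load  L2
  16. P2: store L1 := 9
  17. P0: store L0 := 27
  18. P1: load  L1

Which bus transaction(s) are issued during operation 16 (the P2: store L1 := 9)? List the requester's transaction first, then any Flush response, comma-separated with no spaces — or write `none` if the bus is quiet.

  op1 P1: store L1 := 61 → I/M/I on L1; bus BusRdX; mem=80
  op2 P2: load  L0 → I/I/S on L0; bus BusRd; mem=70
  op3 P1: load  L0 → I/S/S on L0; bus BusRd; mem=70
  op4 P1: load  L0 → I/S/S on L0; bus (none); mem=70
  op5 P2: load  L1 → I/S/S on L1; bus BusRd Flush; mem=61
  op6 P1: load  L2 → I/S/I on L2; bus BusRd; mem=50
  op7 P0: load  L1 → S/S/S on L1; bus BusRd; mem=61
  op8 P0: store L1 := 17 → M/I/I on L1; bus BusRdX; mem=61
  op9 P0: store L1 := 27 → M/I/I on L1; bus (none); mem=61
  op10 P0: store L0 := 28 → M/I/I on L0; bus BusRdX; mem=70
  op11 P2: store L1 := 43 → I/I/M on L1; bus BusRdX Flush; mem=27
  op12 P0: store L1 := 70 → M/I/I on L1; bus BusRdX Flush; mem=43
  op13 P1: store L1 := 90 → I/M/I on L1; bus BusRdX Flush; mem=70
  op14 P1: load  L2 → I/S/I on L2; bus (none); mem=50
  op15 P2: load  L2 → I/S/S on L2; bus BusRd; mem=50
  op16 P2: store L1 := 9 → I/I/M on L1; bus BusRdX Flush; mem=90
  op17 P0: store L0 := 27 → M/I/I on L0; bus (none); mem=70
  op18 P1: load  L1 → I/S/S on L1; bus BusRd Flush; mem=9

bus = BusRdX,Flush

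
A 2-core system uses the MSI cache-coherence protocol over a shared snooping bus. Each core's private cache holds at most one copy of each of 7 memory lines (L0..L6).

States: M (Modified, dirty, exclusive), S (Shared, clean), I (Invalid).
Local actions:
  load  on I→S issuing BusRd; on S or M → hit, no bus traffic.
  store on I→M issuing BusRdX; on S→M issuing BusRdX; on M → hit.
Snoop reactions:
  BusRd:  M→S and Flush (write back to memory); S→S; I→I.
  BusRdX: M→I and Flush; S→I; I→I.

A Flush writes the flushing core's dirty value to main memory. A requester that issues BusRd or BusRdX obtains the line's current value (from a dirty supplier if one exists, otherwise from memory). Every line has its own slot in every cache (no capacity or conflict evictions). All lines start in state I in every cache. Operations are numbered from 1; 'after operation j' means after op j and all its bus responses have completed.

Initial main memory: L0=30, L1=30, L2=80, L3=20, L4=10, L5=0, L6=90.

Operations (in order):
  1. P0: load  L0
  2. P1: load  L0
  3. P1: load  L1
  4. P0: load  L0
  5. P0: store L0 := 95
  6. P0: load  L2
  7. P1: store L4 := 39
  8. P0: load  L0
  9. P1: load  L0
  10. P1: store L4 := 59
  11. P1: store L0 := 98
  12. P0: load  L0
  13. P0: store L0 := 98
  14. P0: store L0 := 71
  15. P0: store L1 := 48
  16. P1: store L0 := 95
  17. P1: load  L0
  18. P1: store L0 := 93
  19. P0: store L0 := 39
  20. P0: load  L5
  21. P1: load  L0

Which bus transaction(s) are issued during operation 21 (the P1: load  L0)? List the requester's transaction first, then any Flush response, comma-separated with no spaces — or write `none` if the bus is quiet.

bus = BusRd,Flush

[1] P0: load  L0 | P0:S(30), P1:I | bus: BusRd
[2] P1: load  L0 | P0:S(30), P1:S(30) | bus: BusRd
[3] P1: load  L1 | P0:I, P1:S(30) | bus: BusRd
[4] P0: load  L0 | P0:S(30), P1:S(30) | bus: none
[5] P0: store L0 := 95 | P0:M(95), P1:I | bus: BusRdX
[6] P0: load  L2 | P0:S(80), P1:I | bus: BusRd
[7] P1: store L4 := 39 | P0:I, P1:M(39) | bus: BusRdX
[8] P0: load  L0 | P0:M(95), P1:I | bus: none
[9] P1: load  L0 | P0:S(95), P1:S(95) | bus: BusRd,Flush
[10] P1: store L4 := 59 | P0:I, P1:M(59) | bus: none
[11] P1: store L0 := 98 | P0:I, P1:M(98) | bus: BusRdX
[12] P0: load  L0 | P0:S(98), P1:S(98) | bus: BusRd,Flush
[13] P0: store L0 := 98 | P0:M(98), P1:I | bus: BusRdX
[14] P0: store L0 := 71 | P0:M(71), P1:I | bus: none
[15] P0: store L1 := 48 | P0:M(48), P1:I | bus: BusRdX
[16] P1: store L0 := 95 | P0:I, P1:M(95) | bus: BusRdX,Flush
[17] P1: load  L0 | P0:I, P1:M(95) | bus: none
[18] P1: store L0 := 93 | P0:I, P1:M(93) | bus: none
[19] P0: store L0 := 39 | P0:M(39), P1:I | bus: BusRdX,Flush
[20] P0: load  L5 | P0:S(0), P1:I | bus: BusRd
[21] P1: load  L0 | P0:S(39), P1:S(39) | bus: BusRd,Flush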